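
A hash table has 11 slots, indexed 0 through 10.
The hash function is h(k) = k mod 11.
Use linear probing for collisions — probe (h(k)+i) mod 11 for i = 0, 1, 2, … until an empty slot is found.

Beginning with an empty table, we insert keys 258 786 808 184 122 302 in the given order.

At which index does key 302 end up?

9

258 hashes to 5; slot 5 is free -> place at 5.
786 hashes to 5; 5 taken -> place at 6.
808 hashes to 5; 5,6 taken -> place at 7.
184 hashes to 8; slot 8 is free -> place at 8.
122 hashes to 1; slot 1 is free -> place at 1.
302 hashes to 5; 5,6,7,8 taken -> place at 9.
Table: [—, 122, —, —, —, 258, 786, 808, 184, 302, —]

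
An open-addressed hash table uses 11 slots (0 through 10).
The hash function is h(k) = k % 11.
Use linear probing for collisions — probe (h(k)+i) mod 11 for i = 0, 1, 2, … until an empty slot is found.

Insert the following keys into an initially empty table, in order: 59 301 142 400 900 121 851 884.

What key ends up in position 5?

301

Insert 59: h=4, slot 4 empty → index 4.
Insert 301: h=4, slot 4 occupied → index 5.
Insert 142: h=10, slot 10 empty → index 10.
Insert 400: h=4, slots 4,5 occupied → index 6.
Insert 900: h=9, slot 9 empty → index 9.
Insert 121: h=0, slot 0 empty → index 0.
Insert 851: h=4, slots 4,5,6 occupied → index 7.
Insert 884: h=4, slots 4,5,6,7 occupied → index 8.
Table: [121, -, -, -, 59, 301, 400, 851, 884, 900, 142]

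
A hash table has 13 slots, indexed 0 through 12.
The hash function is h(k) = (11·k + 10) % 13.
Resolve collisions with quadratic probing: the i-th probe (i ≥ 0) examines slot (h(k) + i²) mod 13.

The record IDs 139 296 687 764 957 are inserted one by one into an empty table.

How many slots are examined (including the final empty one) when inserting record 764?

139: h=5 => slot 5
296: h=3 => slot 3
687: h=1 => slot 1
764: h=3, probe 3,4 => slot 4
957: h=7 => slot 7
Table: [-, 687, -, 296, 764, 139, -, 957, -, -, -, -, -]

2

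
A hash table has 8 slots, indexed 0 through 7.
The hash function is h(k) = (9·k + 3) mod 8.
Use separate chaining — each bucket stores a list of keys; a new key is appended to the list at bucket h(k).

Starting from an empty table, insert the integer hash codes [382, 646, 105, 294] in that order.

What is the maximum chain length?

3

Insert 382: h=1, bucket 1 empty → new chain.
Insert 646: h=1, bucket 1 nonempty → append to chain.
Insert 105: h=4, bucket 4 empty → new chain.
Insert 294: h=1, bucket 1 nonempty → append to chain.
Final buckets:
0: -
1: 382 -> 646 -> 294
2: -
3: -
4: 105
5: -
6: -
7: -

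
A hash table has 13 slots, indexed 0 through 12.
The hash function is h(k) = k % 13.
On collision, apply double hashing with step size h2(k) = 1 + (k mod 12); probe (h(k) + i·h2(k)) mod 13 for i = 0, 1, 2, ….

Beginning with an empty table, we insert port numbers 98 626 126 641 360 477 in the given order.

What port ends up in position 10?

360

98 hashes to 7; slot 7 is free -> place at 7.
626 hashes to 2; slot 2 is free -> place at 2.
126 hashes to 9; slot 9 is free -> place at 9.
641 hashes to 4; slot 4 is free -> place at 4.
360 hashes to 9, h2=1; 9 taken -> place at 10.
477 hashes to 9, h2=10; 9 taken -> place at 6.
Table: [_, _, 626, _, 641, _, 477, 98, _, 126, 360, _, _]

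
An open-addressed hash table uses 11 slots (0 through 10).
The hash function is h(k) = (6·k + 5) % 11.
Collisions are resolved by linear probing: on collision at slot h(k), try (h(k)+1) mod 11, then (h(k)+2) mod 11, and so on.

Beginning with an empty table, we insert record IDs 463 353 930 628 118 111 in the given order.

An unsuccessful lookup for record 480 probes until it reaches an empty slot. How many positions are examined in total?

2

463 hashes to 0; slot 0 is free → place at 0.
353 hashes to 0; 0 taken → place at 1.
930 hashes to 8; slot 8 is free → place at 8.
628 hashes to 0; 0,1 taken → place at 2.
118 hashes to 9; slot 9 is free → place at 9.
111 hashes to 0; 0,1,2 taken → place at 3.
Table: [463, 353, 628, 111, _, _, _, _, 930, 118, _]
Lookup 480: h=3, probe 3,4 → slot 4 empty, not found.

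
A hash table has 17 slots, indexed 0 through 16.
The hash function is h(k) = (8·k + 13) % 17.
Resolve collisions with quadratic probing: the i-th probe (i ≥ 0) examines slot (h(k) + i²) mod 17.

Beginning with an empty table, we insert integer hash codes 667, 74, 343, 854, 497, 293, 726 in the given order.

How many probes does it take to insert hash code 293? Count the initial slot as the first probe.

667 hashes to 11; slot 11 is free → place at 11.
74 hashes to 10; slot 10 is free → place at 10.
343 hashes to 3; slot 3 is free → place at 3.
854 hashes to 11; 11 taken → place at 12.
497 hashes to 11; 11,12 taken → place at 15.
293 hashes to 11; 11,12,15,3,10 taken → place at 2.
726 hashes to 7; slot 7 is free → place at 7.
Table: [∅, ∅, 293, 343, ∅, ∅, ∅, 726, ∅, ∅, 74, 667, 854, ∅, ∅, 497, ∅]

6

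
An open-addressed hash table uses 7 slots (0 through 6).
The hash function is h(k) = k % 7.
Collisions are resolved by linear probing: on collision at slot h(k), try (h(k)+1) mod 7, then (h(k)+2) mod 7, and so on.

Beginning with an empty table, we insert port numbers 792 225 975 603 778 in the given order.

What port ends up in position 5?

Insert 792: h=1, slot 1 empty -> index 1.
Insert 225: h=1, slot 1 occupied -> index 2.
Insert 975: h=2, slot 2 occupied -> index 3.
Insert 603: h=1, slots 1,2,3 occupied -> index 4.
Insert 778: h=1, slots 1,2,3,4 occupied -> index 5.
Table: [., 792, 225, 975, 603, 778, .]

778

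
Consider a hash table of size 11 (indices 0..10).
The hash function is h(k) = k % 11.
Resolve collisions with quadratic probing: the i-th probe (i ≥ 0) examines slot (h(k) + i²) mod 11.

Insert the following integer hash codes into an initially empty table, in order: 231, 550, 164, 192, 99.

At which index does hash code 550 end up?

1

231 hashes to 0; slot 0 is free -> place at 0.
550 hashes to 0; 0 taken -> place at 1.
164 hashes to 10; slot 10 is free -> place at 10.
192 hashes to 5; slot 5 is free -> place at 5.
99 hashes to 0; 0,1 taken -> place at 4.
Table: [231, 550, _, _, 99, 192, _, _, _, _, 164]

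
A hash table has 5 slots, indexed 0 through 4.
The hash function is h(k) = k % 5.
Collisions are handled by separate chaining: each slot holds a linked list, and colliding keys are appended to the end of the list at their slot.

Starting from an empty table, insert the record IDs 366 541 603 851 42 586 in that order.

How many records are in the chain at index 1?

366 -> bucket 1
541 -> bucket 1 (collision)
603 -> bucket 3
851 -> bucket 1 (collision)
42 -> bucket 2
586 -> bucket 1 (collision)
Final buckets:
0: .
1: 366 -> 541 -> 851 -> 586
2: 42
3: 603
4: .

4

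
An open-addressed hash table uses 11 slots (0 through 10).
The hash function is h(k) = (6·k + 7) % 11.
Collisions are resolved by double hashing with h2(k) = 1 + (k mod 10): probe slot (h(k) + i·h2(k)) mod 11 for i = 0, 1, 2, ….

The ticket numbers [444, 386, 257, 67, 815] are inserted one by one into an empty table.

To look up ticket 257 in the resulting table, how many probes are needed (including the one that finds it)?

444: h=9 -> slot 9
386: h=2 -> slot 2
257: h=9, h2=8, probe 9,6 -> slot 6
67: h=2, h2=8, probe 2,10 -> slot 10
815: h=2, h2=6, probe 2,8 -> slot 8
Table: [—, —, 386, —, —, —, 257, —, 815, 444, 67]
Lookup 257: h=9, h2=8, probe 9,6 → found at 6.

2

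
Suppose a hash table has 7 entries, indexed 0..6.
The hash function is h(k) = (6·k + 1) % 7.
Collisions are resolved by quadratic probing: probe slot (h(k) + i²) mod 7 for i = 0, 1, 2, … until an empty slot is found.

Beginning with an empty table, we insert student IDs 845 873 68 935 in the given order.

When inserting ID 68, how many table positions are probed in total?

3

845: h=3 → slot 3
873: h=3, probe 3,4 → slot 4
68: h=3, probe 3,4,0 → slot 0
935: h=4, probe 4,5 → slot 5
Table: [68, _, _, 845, 873, 935, _]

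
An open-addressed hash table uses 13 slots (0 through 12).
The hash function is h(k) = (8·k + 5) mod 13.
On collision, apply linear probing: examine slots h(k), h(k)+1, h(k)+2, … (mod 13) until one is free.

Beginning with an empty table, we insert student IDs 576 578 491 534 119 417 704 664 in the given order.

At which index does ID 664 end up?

3

Insert 576: h=11, slot 11 empty → index 11.
Insert 578: h=1, slot 1 empty → index 1.
Insert 491: h=7, slot 7 empty → index 7.
Insert 534: h=0, slot 0 empty → index 0.
Insert 119: h=8, slot 8 empty → index 8.
Insert 417: h=0, slots 0,1 occupied → index 2.
Insert 704: h=8, slot 8 occupied → index 9.
Insert 664: h=0, slots 0,1,2 occupied → index 3.
Table: [534, 578, 417, 664, ∅, ∅, ∅, 491, 119, 704, ∅, 576, ∅]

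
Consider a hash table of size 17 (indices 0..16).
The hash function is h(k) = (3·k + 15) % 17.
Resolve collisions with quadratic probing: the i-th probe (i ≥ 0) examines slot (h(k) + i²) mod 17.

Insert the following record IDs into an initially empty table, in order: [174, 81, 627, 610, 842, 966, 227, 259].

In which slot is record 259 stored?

Insert 174: h=10, slot 10 empty → index 10.
Insert 81: h=3, slot 3 empty → index 3.
Insert 627: h=9, slot 9 empty → index 9.
Insert 610: h=9, slots 9,10 occupied → index 13.
Insert 842: h=8, slot 8 empty → index 8.
Insert 966: h=6, slot 6 empty → index 6.
Insert 227: h=16, slot 16 empty → index 16.
Insert 259: h=10, slot 10 occupied → index 11.
Table: [., ., ., 81, ., ., 966, ., 842, 627, 174, 259, ., 610, ., ., 227]

11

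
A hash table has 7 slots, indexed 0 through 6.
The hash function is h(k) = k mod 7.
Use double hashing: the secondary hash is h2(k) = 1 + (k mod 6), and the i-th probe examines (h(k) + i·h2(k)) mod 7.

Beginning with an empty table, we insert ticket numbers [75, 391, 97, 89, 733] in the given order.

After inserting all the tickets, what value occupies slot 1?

Insert 75: h=5, slot 5 empty -> index 5.
Insert 391: h=6, slot 6 empty -> index 6.
Insert 97: h=6, h2=2, slot 6 occupied -> index 1.
Insert 89: h=5, h2=6, slot 5 occupied -> index 4.
Insert 733: h=5, h2=2, slot 5 occupied -> index 0.
Table: [733, 97, —, —, 89, 75, 391]

97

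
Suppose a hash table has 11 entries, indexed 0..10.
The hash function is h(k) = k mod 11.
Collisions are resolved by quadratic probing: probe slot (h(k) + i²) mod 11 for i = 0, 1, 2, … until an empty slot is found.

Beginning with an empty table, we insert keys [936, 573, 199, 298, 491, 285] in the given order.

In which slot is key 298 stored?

10

936 hashes to 1; slot 1 is free → place at 1.
573 hashes to 1; 1 taken → place at 2.
199 hashes to 1; 1,2 taken → place at 5.
298 hashes to 1; 1,2,5 taken → place at 10.
491 hashes to 7; slot 7 is free → place at 7.
285 hashes to 10; 10 taken → place at 0.
Table: [285, 936, 573, -, -, 199, -, 491, -, -, 298]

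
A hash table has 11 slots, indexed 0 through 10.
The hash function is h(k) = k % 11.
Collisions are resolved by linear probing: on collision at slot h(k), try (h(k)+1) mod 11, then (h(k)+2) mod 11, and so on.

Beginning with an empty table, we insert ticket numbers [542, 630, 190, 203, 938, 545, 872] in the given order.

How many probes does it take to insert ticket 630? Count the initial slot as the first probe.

2

542: h=3 -> slot 3
630: h=3, probe 3,4 -> slot 4
190: h=3, probe 3,4,5 -> slot 5
203: h=5, probe 5,6 -> slot 6
938: h=3, probe 3,4,5,6,7 -> slot 7
545: h=6, probe 6,7,8 -> slot 8
872: h=3, probe 3,4,5,6,7,8,9 -> slot 9
Table: [∅, ∅, ∅, 542, 630, 190, 203, 938, 545, 872, ∅]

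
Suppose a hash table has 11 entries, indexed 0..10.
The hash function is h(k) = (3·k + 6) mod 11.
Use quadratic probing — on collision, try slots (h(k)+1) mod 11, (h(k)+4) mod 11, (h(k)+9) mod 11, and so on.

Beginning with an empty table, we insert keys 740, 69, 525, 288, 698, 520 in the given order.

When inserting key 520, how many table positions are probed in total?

740: h=4 → slot 4
69: h=4, probe 4,5 → slot 5
525: h=8 → slot 8
288: h=1 → slot 1
698: h=10 → slot 10
520: h=4, probe 4,5,8,2 → slot 2
Table: [∅, 288, 520, ∅, 740, 69, ∅, ∅, 525, ∅, 698]

4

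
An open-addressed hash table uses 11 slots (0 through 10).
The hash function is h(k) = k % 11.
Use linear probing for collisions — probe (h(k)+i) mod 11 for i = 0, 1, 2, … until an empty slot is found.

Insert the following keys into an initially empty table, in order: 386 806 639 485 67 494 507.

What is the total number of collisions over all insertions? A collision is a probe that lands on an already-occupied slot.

13

386: h=1 → slot 1
806: h=3 → slot 3
639: h=1, probe 1,2 → slot 2
485: h=1, probe 1,2,3,4 → slot 4
67: h=1, probe 1,2,3,4,5 → slot 5
494: h=10 → slot 10
507: h=1, probe 1,2,3,4,5,6 → slot 6
Table: [-, 386, 639, 806, 485, 67, 507, -, -, -, 494]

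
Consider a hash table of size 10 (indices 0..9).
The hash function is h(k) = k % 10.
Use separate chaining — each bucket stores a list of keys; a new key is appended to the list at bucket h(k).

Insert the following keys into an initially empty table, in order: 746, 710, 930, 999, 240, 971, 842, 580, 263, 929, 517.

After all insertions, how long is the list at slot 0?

4

746 → bucket 6
710 → bucket 0
930 → bucket 0 (collision)
999 → bucket 9
240 → bucket 0 (collision)
971 → bucket 1
842 → bucket 2
580 → bucket 0 (collision)
263 → bucket 3
929 → bucket 9 (collision)
517 → bucket 7
Final buckets:
0: 710 -> 930 -> 240 -> 580
1: 971
2: 842
3: 263
4: _
5: _
6: 746
7: 517
8: _
9: 999 -> 929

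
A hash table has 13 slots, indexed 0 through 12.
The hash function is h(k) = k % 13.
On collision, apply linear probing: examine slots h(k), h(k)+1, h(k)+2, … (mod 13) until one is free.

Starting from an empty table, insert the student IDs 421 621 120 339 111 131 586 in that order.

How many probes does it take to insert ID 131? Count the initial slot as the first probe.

2

Insert 421: h=5, slot 5 empty -> index 5.
Insert 621: h=10, slot 10 empty -> index 10.
Insert 120: h=3, slot 3 empty -> index 3.
Insert 339: h=1, slot 1 empty -> index 1.
Insert 111: h=7, slot 7 empty -> index 7.
Insert 131: h=1, slot 1 occupied -> index 2.
Insert 586: h=1, slots 1,2,3 occupied -> index 4.
Table: [., 339, 131, 120, 586, 421, ., 111, ., ., 621, ., .]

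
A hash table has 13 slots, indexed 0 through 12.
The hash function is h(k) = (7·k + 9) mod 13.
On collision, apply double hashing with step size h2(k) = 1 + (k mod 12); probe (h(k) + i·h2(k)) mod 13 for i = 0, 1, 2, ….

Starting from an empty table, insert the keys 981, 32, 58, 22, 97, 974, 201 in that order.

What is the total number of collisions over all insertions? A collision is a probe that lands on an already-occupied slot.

981 hashes to 12; slot 12 is free -> place at 12.
32 hashes to 12, h2=9; 12 taken -> place at 8.
58 hashes to 12, h2=11; 12 taken -> place at 10.
22 hashes to 7; slot 7 is free -> place at 7.
97 hashes to 12, h2=2; 12 taken -> place at 1.
974 hashes to 2; slot 2 is free -> place at 2.
201 hashes to 12, h2=10; 12 taken -> place at 9.
Table: [∅, 97, 974, ∅, ∅, ∅, ∅, 22, 32, 201, 58, ∅, 981]

4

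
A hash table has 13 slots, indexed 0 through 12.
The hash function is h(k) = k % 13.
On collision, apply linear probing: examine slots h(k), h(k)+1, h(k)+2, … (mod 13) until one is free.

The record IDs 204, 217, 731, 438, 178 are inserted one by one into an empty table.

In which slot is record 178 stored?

204 hashes to 9; slot 9 is free → place at 9.
217 hashes to 9; 9 taken → place at 10.
731 hashes to 3; slot 3 is free → place at 3.
438 hashes to 9; 9,10 taken → place at 11.
178 hashes to 9; 9,10,11 taken → place at 12.
Table: [_, _, _, 731, _, _, _, _, _, 204, 217, 438, 178]

12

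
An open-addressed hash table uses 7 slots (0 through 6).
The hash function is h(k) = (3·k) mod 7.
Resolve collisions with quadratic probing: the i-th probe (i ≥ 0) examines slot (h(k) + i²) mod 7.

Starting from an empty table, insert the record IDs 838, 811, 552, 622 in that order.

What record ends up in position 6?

838: h=1 => slot 1
811: h=4 => slot 4
552: h=4, probe 4,5 => slot 5
622: h=4, probe 4,5,1,6 => slot 6
Table: [-, 838, -, -, 811, 552, 622]

622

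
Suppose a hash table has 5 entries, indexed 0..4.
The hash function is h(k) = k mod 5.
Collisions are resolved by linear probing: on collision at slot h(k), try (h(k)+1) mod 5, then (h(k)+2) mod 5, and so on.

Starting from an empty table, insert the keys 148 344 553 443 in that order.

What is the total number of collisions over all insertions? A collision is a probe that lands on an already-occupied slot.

148 hashes to 3; slot 3 is free → place at 3.
344 hashes to 4; slot 4 is free → place at 4.
553 hashes to 3; 3,4 taken → place at 0.
443 hashes to 3; 3,4,0 taken → place at 1.
Table: [553, 443, _, 148, 344]

5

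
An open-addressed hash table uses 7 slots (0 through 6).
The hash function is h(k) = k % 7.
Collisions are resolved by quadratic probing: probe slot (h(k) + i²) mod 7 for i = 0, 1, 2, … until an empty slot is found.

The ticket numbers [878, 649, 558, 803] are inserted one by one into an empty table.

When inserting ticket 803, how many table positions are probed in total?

3

Insert 878: h=3, slot 3 empty → index 3.
Insert 649: h=5, slot 5 empty → index 5.
Insert 558: h=5, slot 5 occupied → index 6.
Insert 803: h=5, slots 5,6 occupied → index 2.
Table: [., ., 803, 878, ., 649, 558]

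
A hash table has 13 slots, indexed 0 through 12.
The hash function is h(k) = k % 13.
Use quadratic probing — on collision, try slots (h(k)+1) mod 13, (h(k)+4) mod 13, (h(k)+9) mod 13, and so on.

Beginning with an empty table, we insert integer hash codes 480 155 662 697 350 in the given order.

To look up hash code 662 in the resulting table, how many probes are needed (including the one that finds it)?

Insert 480: h=12, slot 12 empty -> index 12.
Insert 155: h=12, slot 12 occupied -> index 0.
Insert 662: h=12, slots 12,0 occupied -> index 3.
Insert 697: h=8, slot 8 empty -> index 8.
Insert 350: h=12, slots 12,0,3,8 occupied -> index 2.
Table: [155, -, 350, 662, -, -, -, -, 697, -, -, -, 480]
Lookup 662: h=12, probe 12,0,3 → found at 3.

3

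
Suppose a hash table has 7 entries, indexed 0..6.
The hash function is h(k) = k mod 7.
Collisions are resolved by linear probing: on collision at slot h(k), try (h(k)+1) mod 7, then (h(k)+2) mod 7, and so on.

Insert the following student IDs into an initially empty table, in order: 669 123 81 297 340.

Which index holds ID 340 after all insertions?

669 hashes to 4; slot 4 is free => place at 4.
123 hashes to 4; 4 taken => place at 5.
81 hashes to 4; 4,5 taken => place at 6.
297 hashes to 3; slot 3 is free => place at 3.
340 hashes to 4; 4,5,6 taken => place at 0.
Table: [340, _, _, 297, 669, 123, 81]

0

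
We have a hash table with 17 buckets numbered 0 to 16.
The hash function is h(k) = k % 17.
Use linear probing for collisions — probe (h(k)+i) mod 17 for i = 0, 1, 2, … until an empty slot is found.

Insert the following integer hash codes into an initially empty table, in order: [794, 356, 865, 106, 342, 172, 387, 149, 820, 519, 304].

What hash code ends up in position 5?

Insert 794: h=12, slot 12 empty => index 12.
Insert 356: h=16, slot 16 empty => index 16.
Insert 865: h=15, slot 15 empty => index 15.
Insert 106: h=4, slot 4 empty => index 4.
Insert 342: h=2, slot 2 empty => index 2.
Insert 172: h=2, slot 2 occupied => index 3.
Insert 387: h=13, slot 13 empty => index 13.
Insert 149: h=13, slot 13 occupied => index 14.
Insert 820: h=4, slot 4 occupied => index 5.
Insert 519: h=9, slot 9 empty => index 9.
Insert 304: h=15, slots 15,16 occupied => index 0.
Table: [304, —, 342, 172, 106, 820, —, —, —, 519, —, —, 794, 387, 149, 865, 356]

820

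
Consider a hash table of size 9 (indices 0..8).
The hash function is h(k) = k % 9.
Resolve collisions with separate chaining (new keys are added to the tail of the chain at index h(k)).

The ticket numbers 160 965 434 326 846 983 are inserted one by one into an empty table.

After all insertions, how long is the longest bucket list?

4

160 -> bucket 7
965 -> bucket 2
434 -> bucket 2 (collision)
326 -> bucket 2 (collision)
846 -> bucket 0
983 -> bucket 2 (collision)
Final buckets:
0: 846
1: —
2: 965 -> 434 -> 326 -> 983
3: —
4: —
5: —
6: —
7: 160
8: —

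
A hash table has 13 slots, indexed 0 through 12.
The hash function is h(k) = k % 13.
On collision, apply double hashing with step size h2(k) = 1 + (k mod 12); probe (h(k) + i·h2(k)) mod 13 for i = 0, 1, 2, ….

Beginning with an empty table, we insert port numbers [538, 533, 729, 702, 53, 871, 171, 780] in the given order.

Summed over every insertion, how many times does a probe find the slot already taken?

Insert 538: h=5, slot 5 empty => index 5.
Insert 533: h=0, slot 0 empty => index 0.
Insert 729: h=1, slot 1 empty => index 1.
Insert 702: h=0, h2=7, slot 0 occupied => index 7.
Insert 53: h=1, h2=6, slots 1,7,0 occupied => index 6.
Insert 871: h=0, h2=8, slot 0 occupied => index 8.
Insert 171: h=2, slot 2 empty => index 2.
Insert 780: h=0, h2=1, slots 0,1,2 occupied => index 3.
Table: [533, 729, 171, 780, ., 538, 53, 702, 871, ., ., ., .]

8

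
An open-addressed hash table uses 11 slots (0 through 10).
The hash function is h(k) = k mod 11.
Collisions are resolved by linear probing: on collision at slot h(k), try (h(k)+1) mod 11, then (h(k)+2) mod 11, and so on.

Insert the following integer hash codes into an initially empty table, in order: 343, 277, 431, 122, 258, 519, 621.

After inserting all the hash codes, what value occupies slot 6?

343 hashes to 2; slot 2 is free → place at 2.
277 hashes to 2; 2 taken → place at 3.
431 hashes to 2; 2,3 taken → place at 4.
122 hashes to 1; slot 1 is free → place at 1.
258 hashes to 5; slot 5 is free → place at 5.
519 hashes to 2; 2,3,4,5 taken → place at 6.
621 hashes to 5; 5,6 taken → place at 7.
Table: [∅, 122, 343, 277, 431, 258, 519, 621, ∅, ∅, ∅]

519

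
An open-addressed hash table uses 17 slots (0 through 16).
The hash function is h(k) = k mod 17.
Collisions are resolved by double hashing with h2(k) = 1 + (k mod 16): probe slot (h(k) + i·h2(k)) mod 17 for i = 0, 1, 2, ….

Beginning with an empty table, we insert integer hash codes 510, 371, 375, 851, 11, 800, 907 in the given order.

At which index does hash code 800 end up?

510: h=0 -> slot 0
371: h=14 -> slot 14
375: h=1 -> slot 1
851: h=1, h2=4, probe 1,5 -> slot 5
11: h=11 -> slot 11
800: h=1, h2=1, probe 1,2 -> slot 2
907: h=6 -> slot 6
Table: [510, 375, 800, ∅, ∅, 851, 907, ∅, ∅, ∅, ∅, 11, ∅, ∅, 371, ∅, ∅]

2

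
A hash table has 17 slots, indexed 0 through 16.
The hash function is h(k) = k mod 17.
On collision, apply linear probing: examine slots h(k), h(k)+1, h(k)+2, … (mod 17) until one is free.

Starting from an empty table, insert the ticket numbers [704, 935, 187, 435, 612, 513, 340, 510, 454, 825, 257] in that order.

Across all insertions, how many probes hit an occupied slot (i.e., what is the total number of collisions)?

Insert 704: h=7, slot 7 empty => index 7.
Insert 935: h=0, slot 0 empty => index 0.
Insert 187: h=0, slot 0 occupied => index 1.
Insert 435: h=10, slot 10 empty => index 10.
Insert 612: h=0, slots 0,1 occupied => index 2.
Insert 513: h=3, slot 3 empty => index 3.
Insert 340: h=0, slots 0,1,2,3 occupied => index 4.
Insert 510: h=0, slots 0,1,2,3,4 occupied => index 5.
Insert 454: h=12, slot 12 empty => index 12.
Insert 825: h=9, slot 9 empty => index 9.
Insert 257: h=2, slots 2,3,4,5 occupied => index 6.
Table: [935, 187, 612, 513, 340, 510, 257, 704, _, 825, 435, _, 454, _, _, _, _]

16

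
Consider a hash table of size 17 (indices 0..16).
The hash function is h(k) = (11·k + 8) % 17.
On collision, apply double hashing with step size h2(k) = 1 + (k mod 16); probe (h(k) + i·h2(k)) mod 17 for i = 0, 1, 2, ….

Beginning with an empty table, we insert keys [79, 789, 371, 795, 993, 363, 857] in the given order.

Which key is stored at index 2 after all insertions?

79: h=10 => slot 10
789: h=0 => slot 0
371: h=9 => slot 9
795: h=15 => slot 15
993: h=0, h2=2, probe 0,2 => slot 2
363: h=6 => slot 6
857: h=0, h2=10, probe 0,10,3 => slot 3
Table: [789, -, 993, 857, -, -, 363, -, -, 371, 79, -, -, -, -, 795, -]

993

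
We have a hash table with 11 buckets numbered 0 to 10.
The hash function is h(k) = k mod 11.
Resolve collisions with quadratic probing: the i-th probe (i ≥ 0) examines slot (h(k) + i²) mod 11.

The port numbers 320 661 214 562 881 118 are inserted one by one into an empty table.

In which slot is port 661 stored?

2

Insert 320: h=1, slot 1 empty → index 1.
Insert 661: h=1, slot 1 occupied → index 2.
Insert 214: h=5, slot 5 empty → index 5.
Insert 562: h=1, slots 1,2,5 occupied → index 10.
Insert 881: h=1, slots 1,2,5,10 occupied → index 6.
Insert 118: h=8, slot 8 empty → index 8.
Table: [., 320, 661, ., ., 214, 881, ., 118, ., 562]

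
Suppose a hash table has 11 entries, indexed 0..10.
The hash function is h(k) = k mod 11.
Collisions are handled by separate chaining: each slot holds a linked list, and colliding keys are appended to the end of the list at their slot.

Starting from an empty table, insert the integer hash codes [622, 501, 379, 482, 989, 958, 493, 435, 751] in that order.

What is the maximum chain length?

3

622 → bucket 6
501 → bucket 6 (collision)
379 → bucket 5
482 → bucket 9
989 → bucket 10
958 → bucket 1
493 → bucket 9 (collision)
435 → bucket 6 (collision)
751 → bucket 3
Final buckets:
0: —
1: 958
2: —
3: 751
4: —
5: 379
6: 622 -> 501 -> 435
7: —
8: —
9: 482 -> 493
10: 989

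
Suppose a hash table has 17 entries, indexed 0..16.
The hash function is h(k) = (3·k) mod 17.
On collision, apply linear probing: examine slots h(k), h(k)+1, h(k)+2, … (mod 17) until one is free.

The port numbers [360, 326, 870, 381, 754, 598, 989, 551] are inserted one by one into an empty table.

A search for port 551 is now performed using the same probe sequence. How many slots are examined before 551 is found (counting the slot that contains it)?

Insert 360: h=9, slot 9 empty -> index 9.
Insert 326: h=9, slot 9 occupied -> index 10.
Insert 870: h=9, slots 9,10 occupied -> index 11.
Insert 381: h=4, slot 4 empty -> index 4.
Insert 754: h=1, slot 1 empty -> index 1.
Insert 598: h=9, slots 9,10,11 occupied -> index 12.
Insert 989: h=9, slots 9,10,11,12 occupied -> index 13.
Insert 551: h=4, slot 4 occupied -> index 5.
Table: [∅, 754, ∅, ∅, 381, 551, ∅, ∅, ∅, 360, 326, 870, 598, 989, ∅, ∅, ∅]
Lookup 551: h=4, probe 4,5 → found at 5.

2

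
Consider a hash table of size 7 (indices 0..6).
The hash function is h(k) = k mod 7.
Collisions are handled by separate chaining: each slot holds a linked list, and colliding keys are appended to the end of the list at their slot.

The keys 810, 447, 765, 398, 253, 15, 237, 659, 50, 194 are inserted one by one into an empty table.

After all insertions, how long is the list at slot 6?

3

Insert 810: h=5, bucket 5 empty → new chain.
Insert 447: h=6, bucket 6 empty → new chain.
Insert 765: h=2, bucket 2 empty → new chain.
Insert 398: h=6, bucket 6 nonempty → append to chain.
Insert 253: h=1, bucket 1 empty → new chain.
Insert 15: h=1, bucket 1 nonempty → append to chain.
Insert 237: h=6, bucket 6 nonempty → append to chain.
Insert 659: h=1, bucket 1 nonempty → append to chain.
Insert 50: h=1, bucket 1 nonempty → append to chain.
Insert 194: h=5, bucket 5 nonempty → append to chain.
Final buckets:
0: -
1: 253 -> 15 -> 659 -> 50
2: 765
3: -
4: -
5: 810 -> 194
6: 447 -> 398 -> 237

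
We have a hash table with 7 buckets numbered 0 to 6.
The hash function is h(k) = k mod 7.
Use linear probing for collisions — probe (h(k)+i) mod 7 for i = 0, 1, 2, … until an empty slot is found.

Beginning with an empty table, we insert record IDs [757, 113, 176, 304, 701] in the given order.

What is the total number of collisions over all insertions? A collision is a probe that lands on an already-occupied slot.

8

Insert 757: h=1, slot 1 empty → index 1.
Insert 113: h=1, slot 1 occupied → index 2.
Insert 176: h=1, slots 1,2 occupied → index 3.
Insert 304: h=3, slot 3 occupied → index 4.
Insert 701: h=1, slots 1,2,3,4 occupied → index 5.
Table: [_, 757, 113, 176, 304, 701, _]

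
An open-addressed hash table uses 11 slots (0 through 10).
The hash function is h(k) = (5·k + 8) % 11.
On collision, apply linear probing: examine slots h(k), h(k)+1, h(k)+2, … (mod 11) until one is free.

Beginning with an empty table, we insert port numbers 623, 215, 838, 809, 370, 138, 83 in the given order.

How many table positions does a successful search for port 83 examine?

5

623: h=10 => slot 10
215: h=5 => slot 5
838: h=7 => slot 7
809: h=5, probe 5,6 => slot 6
370: h=10, probe 10,0 => slot 0
138: h=5, probe 5,6,7,8 => slot 8
83: h=5, probe 5,6,7,8,9 => slot 9
Table: [370, -, -, -, -, 215, 809, 838, 138, 83, 623]
Lookup 83: h=5, probe 5,6,7,8,9 → found at 9.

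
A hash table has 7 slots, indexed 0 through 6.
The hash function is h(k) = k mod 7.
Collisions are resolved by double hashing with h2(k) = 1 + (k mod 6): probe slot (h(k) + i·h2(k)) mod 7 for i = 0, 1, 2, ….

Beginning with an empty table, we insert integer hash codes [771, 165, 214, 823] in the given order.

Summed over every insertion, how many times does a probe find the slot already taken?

2

Insert 771: h=1, slot 1 empty → index 1.
Insert 165: h=4, slot 4 empty → index 4.
Insert 214: h=4, h2=5, slot 4 occupied → index 2.
Insert 823: h=4, h2=2, slot 4 occupied → index 6.
Table: [., 771, 214, ., 165, ., 823]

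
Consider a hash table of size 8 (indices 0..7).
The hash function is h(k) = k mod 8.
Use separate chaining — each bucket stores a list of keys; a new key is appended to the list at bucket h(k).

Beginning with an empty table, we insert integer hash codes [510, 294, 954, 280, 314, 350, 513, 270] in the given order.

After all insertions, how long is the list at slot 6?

Insert 510: h=6, bucket 6 empty → new chain.
Insert 294: h=6, bucket 6 nonempty → append to chain.
Insert 954: h=2, bucket 2 empty → new chain.
Insert 280: h=0, bucket 0 empty → new chain.
Insert 314: h=2, bucket 2 nonempty → append to chain.
Insert 350: h=6, bucket 6 nonempty → append to chain.
Insert 513: h=1, bucket 1 empty → new chain.
Insert 270: h=6, bucket 6 nonempty → append to chain.
Final buckets:
0: 280
1: 513
2: 954 -> 314
3: —
4: —
5: —
6: 510 -> 294 -> 350 -> 270
7: —

4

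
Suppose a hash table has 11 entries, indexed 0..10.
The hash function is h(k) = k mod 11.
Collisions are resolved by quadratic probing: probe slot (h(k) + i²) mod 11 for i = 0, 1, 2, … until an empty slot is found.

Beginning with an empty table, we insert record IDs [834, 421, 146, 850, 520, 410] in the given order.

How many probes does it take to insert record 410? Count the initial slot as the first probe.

5

834 hashes to 9; slot 9 is free -> place at 9.
421 hashes to 3; slot 3 is free -> place at 3.
146 hashes to 3; 3 taken -> place at 4.
850 hashes to 3; 3,4 taken -> place at 7.
520 hashes to 3; 3,4,7 taken -> place at 1.
410 hashes to 3; 3,4,7,1 taken -> place at 8.
Table: [., 520, ., 421, 146, ., ., 850, 410, 834, .]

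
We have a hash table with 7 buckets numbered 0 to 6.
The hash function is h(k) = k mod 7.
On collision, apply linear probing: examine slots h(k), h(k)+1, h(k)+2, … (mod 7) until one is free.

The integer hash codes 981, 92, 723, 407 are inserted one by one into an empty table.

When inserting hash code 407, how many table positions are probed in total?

981 hashes to 1; slot 1 is free -> place at 1.
92 hashes to 1; 1 taken -> place at 2.
723 hashes to 2; 2 taken -> place at 3.
407 hashes to 1; 1,2,3 taken -> place at 4.
Table: [., 981, 92, 723, 407, ., .]

4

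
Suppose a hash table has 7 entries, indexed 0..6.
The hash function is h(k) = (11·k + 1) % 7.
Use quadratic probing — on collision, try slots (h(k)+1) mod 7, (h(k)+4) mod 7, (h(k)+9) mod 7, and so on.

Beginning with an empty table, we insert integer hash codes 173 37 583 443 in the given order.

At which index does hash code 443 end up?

Insert 173: h=0, slot 0 empty → index 0.
Insert 37: h=2, slot 2 empty → index 2.
Insert 583: h=2, slot 2 occupied → index 3.
Insert 443: h=2, slots 2,3 occupied → index 6.
Table: [173, -, 37, 583, -, -, 443]

6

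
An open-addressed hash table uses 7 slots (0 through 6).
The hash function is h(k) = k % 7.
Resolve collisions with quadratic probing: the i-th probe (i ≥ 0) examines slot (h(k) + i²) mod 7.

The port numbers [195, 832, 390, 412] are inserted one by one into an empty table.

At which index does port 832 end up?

Insert 195: h=6, slot 6 empty => index 6.
Insert 832: h=6, slot 6 occupied => index 0.
Insert 390: h=5, slot 5 empty => index 5.
Insert 412: h=6, slots 6,0 occupied => index 3.
Table: [832, _, _, 412, _, 390, 195]

0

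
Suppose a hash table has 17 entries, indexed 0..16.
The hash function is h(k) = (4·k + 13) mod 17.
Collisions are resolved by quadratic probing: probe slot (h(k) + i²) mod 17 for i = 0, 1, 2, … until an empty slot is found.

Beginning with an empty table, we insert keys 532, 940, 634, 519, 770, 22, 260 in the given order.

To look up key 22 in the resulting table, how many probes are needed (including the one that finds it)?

Insert 532: h=16, slot 16 empty => index 16.
Insert 940: h=16, slot 16 occupied => index 0.
Insert 634: h=16, slots 16,0 occupied => index 3.
Insert 519: h=15, slot 15 empty => index 15.
Insert 770: h=16, slots 16,0,3 occupied => index 8.
Insert 22: h=16, slots 16,0,3,8,15 occupied => index 7.
Insert 260: h=16, slots 16,0,3,8,15,7 occupied => index 1.
Table: [940, 260, _, 634, _, _, _, 22, 770, _, _, _, _, _, _, 519, 532]
Lookup 22: h=16, probe 16,0,3,8,15,7 → found at 7.

6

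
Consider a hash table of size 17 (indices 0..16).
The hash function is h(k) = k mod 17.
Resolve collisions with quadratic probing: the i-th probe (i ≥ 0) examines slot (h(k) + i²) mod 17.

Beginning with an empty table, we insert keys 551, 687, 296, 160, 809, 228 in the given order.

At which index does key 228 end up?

Insert 551: h=7, slot 7 empty -> index 7.
Insert 687: h=7, slot 7 occupied -> index 8.
Insert 296: h=7, slots 7,8 occupied -> index 11.
Insert 160: h=7, slots 7,8,11 occupied -> index 16.
Insert 809: h=10, slot 10 empty -> index 10.
Insert 228: h=7, slots 7,8,11,16 occupied -> index 6.
Table: [—, —, —, —, —, —, 228, 551, 687, —, 809, 296, —, —, —, —, 160]

6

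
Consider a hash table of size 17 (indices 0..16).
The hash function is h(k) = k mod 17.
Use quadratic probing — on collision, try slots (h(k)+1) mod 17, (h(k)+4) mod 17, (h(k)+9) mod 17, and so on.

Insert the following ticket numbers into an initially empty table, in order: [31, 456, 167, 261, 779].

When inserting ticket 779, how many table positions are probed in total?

5

31: h=14 => slot 14
456: h=14, probe 14,15 => slot 15
167: h=14, probe 14,15,1 => slot 1
261: h=6 => slot 6
779: h=14, probe 14,15,1,6,13 => slot 13
Table: [_, 167, _, _, _, _, 261, _, _, _, _, _, _, 779, 31, 456, _]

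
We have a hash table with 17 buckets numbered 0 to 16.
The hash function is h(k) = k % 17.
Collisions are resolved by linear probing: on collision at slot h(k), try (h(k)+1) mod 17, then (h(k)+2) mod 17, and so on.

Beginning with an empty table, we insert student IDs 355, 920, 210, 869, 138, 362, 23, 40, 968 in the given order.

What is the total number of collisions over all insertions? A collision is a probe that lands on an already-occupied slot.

6

355: h=15 -> slot 15
920: h=2 -> slot 2
210: h=6 -> slot 6
869: h=2, probe 2,3 -> slot 3
138: h=2, probe 2,3,4 -> slot 4
362: h=5 -> slot 5
23: h=6, probe 6,7 -> slot 7
40: h=6, probe 6,7,8 -> slot 8
968: h=16 -> slot 16
Table: [., ., 920, 869, 138, 362, 210, 23, 40, ., ., ., ., ., ., 355, 968]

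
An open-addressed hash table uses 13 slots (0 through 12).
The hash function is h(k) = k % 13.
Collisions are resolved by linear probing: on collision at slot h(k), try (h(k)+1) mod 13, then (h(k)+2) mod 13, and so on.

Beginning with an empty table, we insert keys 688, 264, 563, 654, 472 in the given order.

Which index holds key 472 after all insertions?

Insert 688: h=12, slot 12 empty → index 12.
Insert 264: h=4, slot 4 empty → index 4.
Insert 563: h=4, slot 4 occupied → index 5.
Insert 654: h=4, slots 4,5 occupied → index 6.
Insert 472: h=4, slots 4,5,6 occupied → index 7.
Table: [∅, ∅, ∅, ∅, 264, 563, 654, 472, ∅, ∅, ∅, ∅, 688]

7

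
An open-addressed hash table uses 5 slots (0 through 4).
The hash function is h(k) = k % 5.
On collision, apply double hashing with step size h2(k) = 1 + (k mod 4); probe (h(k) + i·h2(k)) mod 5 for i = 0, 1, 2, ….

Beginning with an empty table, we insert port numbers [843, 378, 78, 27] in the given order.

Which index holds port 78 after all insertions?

4

Insert 843: h=3, slot 3 empty => index 3.
Insert 378: h=3, h2=3, slot 3 occupied => index 1.
Insert 78: h=3, h2=3, slots 3,1 occupied => index 4.
Insert 27: h=2, slot 2 empty => index 2.
Table: [_, 378, 27, 843, 78]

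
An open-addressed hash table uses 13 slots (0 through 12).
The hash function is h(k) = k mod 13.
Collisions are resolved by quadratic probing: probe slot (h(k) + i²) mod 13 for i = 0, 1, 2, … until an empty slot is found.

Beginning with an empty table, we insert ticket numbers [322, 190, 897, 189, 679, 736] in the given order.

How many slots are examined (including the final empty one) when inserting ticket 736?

322 hashes to 10; slot 10 is free → place at 10.
190 hashes to 8; slot 8 is free → place at 8.
897 hashes to 0; slot 0 is free → place at 0.
189 hashes to 7; slot 7 is free → place at 7.
679 hashes to 3; slot 3 is free → place at 3.
736 hashes to 8; 8 taken → place at 9.
Table: [897, -, -, 679, -, -, -, 189, 190, 736, 322, -, -]

2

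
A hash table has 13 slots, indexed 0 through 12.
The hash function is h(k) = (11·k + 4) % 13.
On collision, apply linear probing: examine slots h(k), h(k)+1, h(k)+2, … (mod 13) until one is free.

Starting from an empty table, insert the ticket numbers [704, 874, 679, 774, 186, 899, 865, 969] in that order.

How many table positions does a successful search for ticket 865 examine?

2

704: h=0 → slot 0
874: h=11 → slot 11
679: h=11, probe 11,12 → slot 12
774: h=3 → slot 3
186: h=9 → slot 9
899: h=0, probe 0,1 → slot 1
865: h=3, probe 3,4 → slot 4
969: h=3, probe 3,4,5 → slot 5
Table: [704, 899, -, 774, 865, 969, -, -, -, 186, -, 874, 679]
Lookup 865: h=3, probe 3,4 → found at 4.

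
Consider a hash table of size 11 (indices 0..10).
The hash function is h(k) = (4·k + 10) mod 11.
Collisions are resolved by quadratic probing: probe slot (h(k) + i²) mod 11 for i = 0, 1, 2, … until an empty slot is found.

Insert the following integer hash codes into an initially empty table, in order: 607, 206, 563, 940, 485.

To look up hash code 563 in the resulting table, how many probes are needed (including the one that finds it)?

2

607: h=7 → slot 7
206: h=9 → slot 9
563: h=7, probe 7,8 → slot 8
940: h=8, probe 8,9,1 → slot 1
485: h=3 → slot 3
Table: [., 940, ., 485, ., ., ., 607, 563, 206, .]
Lookup 563: h=7, probe 7,8 → found at 8.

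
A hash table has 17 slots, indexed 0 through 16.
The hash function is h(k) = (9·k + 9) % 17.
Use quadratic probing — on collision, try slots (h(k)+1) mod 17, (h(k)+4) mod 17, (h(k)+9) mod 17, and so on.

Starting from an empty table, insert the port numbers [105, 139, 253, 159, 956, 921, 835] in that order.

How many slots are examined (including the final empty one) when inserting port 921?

3

Insert 105: h=2, slot 2 empty → index 2.
Insert 139: h=2, slot 2 occupied → index 3.
Insert 253: h=8, slot 8 empty → index 8.
Insert 159: h=12, slot 12 empty → index 12.
Insert 956: h=11, slot 11 empty → index 11.
Insert 921: h=2, slots 2,3 occupied → index 6.
Insert 835: h=10, slot 10 empty → index 10.
Table: [—, —, 105, 139, —, —, 921, —, 253, —, 835, 956, 159, —, —, —, —]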